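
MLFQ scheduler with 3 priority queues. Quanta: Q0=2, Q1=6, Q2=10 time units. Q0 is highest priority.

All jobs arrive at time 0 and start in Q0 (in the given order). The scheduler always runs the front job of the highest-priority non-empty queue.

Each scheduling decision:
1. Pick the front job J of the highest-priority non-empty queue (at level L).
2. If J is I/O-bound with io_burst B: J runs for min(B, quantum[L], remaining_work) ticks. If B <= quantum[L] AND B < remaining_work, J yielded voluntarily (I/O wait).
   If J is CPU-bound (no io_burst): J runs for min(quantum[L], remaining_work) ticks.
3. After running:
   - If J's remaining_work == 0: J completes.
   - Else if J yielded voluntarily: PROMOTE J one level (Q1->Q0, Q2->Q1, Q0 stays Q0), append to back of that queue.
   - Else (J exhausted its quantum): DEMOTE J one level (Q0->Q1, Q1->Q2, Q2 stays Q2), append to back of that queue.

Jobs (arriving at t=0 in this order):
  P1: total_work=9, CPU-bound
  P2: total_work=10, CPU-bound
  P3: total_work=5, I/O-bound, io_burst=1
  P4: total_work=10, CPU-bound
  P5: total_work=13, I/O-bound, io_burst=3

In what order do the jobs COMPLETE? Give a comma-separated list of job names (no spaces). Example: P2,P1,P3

Answer: P3,P5,P1,P2,P4

Derivation:
t=0-2: P1@Q0 runs 2, rem=7, quantum used, demote→Q1. Q0=[P2,P3,P4,P5] Q1=[P1] Q2=[]
t=2-4: P2@Q0 runs 2, rem=8, quantum used, demote→Q1. Q0=[P3,P4,P5] Q1=[P1,P2] Q2=[]
t=4-5: P3@Q0 runs 1, rem=4, I/O yield, promote→Q0. Q0=[P4,P5,P3] Q1=[P1,P2] Q2=[]
t=5-7: P4@Q0 runs 2, rem=8, quantum used, demote→Q1. Q0=[P5,P3] Q1=[P1,P2,P4] Q2=[]
t=7-9: P5@Q0 runs 2, rem=11, quantum used, demote→Q1. Q0=[P3] Q1=[P1,P2,P4,P5] Q2=[]
t=9-10: P3@Q0 runs 1, rem=3, I/O yield, promote→Q0. Q0=[P3] Q1=[P1,P2,P4,P5] Q2=[]
t=10-11: P3@Q0 runs 1, rem=2, I/O yield, promote→Q0. Q0=[P3] Q1=[P1,P2,P4,P5] Q2=[]
t=11-12: P3@Q0 runs 1, rem=1, I/O yield, promote→Q0. Q0=[P3] Q1=[P1,P2,P4,P5] Q2=[]
t=12-13: P3@Q0 runs 1, rem=0, completes. Q0=[] Q1=[P1,P2,P4,P5] Q2=[]
t=13-19: P1@Q1 runs 6, rem=1, quantum used, demote→Q2. Q0=[] Q1=[P2,P4,P5] Q2=[P1]
t=19-25: P2@Q1 runs 6, rem=2, quantum used, demote→Q2. Q0=[] Q1=[P4,P5] Q2=[P1,P2]
t=25-31: P4@Q1 runs 6, rem=2, quantum used, demote→Q2. Q0=[] Q1=[P5] Q2=[P1,P2,P4]
t=31-34: P5@Q1 runs 3, rem=8, I/O yield, promote→Q0. Q0=[P5] Q1=[] Q2=[P1,P2,P4]
t=34-36: P5@Q0 runs 2, rem=6, quantum used, demote→Q1. Q0=[] Q1=[P5] Q2=[P1,P2,P4]
t=36-39: P5@Q1 runs 3, rem=3, I/O yield, promote→Q0. Q0=[P5] Q1=[] Q2=[P1,P2,P4]
t=39-41: P5@Q0 runs 2, rem=1, quantum used, demote→Q1. Q0=[] Q1=[P5] Q2=[P1,P2,P4]
t=41-42: P5@Q1 runs 1, rem=0, completes. Q0=[] Q1=[] Q2=[P1,P2,P4]
t=42-43: P1@Q2 runs 1, rem=0, completes. Q0=[] Q1=[] Q2=[P2,P4]
t=43-45: P2@Q2 runs 2, rem=0, completes. Q0=[] Q1=[] Q2=[P4]
t=45-47: P4@Q2 runs 2, rem=0, completes. Q0=[] Q1=[] Q2=[]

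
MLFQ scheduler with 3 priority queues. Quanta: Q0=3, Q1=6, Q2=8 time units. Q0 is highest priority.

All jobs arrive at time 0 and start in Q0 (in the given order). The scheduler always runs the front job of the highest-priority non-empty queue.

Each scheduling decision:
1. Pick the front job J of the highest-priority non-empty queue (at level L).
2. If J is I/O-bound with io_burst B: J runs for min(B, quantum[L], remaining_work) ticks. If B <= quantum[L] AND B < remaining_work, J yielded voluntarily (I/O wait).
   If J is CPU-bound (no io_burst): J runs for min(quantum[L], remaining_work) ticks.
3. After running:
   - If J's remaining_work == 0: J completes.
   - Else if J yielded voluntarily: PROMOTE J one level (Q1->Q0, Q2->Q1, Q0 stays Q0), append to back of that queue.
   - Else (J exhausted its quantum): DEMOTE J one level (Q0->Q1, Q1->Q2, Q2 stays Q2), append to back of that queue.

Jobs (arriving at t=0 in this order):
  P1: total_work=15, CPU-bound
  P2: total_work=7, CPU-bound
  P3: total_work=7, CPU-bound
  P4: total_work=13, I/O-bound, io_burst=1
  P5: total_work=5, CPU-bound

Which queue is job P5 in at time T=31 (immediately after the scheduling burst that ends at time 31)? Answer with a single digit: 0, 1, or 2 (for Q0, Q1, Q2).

t=0-3: P1@Q0 runs 3, rem=12, quantum used, demote→Q1. Q0=[P2,P3,P4,P5] Q1=[P1] Q2=[]
t=3-6: P2@Q0 runs 3, rem=4, quantum used, demote→Q1. Q0=[P3,P4,P5] Q1=[P1,P2] Q2=[]
t=6-9: P3@Q0 runs 3, rem=4, quantum used, demote→Q1. Q0=[P4,P5] Q1=[P1,P2,P3] Q2=[]
t=9-10: P4@Q0 runs 1, rem=12, I/O yield, promote→Q0. Q0=[P5,P4] Q1=[P1,P2,P3] Q2=[]
t=10-13: P5@Q0 runs 3, rem=2, quantum used, demote→Q1. Q0=[P4] Q1=[P1,P2,P3,P5] Q2=[]
t=13-14: P4@Q0 runs 1, rem=11, I/O yield, promote→Q0. Q0=[P4] Q1=[P1,P2,P3,P5] Q2=[]
t=14-15: P4@Q0 runs 1, rem=10, I/O yield, promote→Q0. Q0=[P4] Q1=[P1,P2,P3,P5] Q2=[]
t=15-16: P4@Q0 runs 1, rem=9, I/O yield, promote→Q0. Q0=[P4] Q1=[P1,P2,P3,P5] Q2=[]
t=16-17: P4@Q0 runs 1, rem=8, I/O yield, promote→Q0. Q0=[P4] Q1=[P1,P2,P3,P5] Q2=[]
t=17-18: P4@Q0 runs 1, rem=7, I/O yield, promote→Q0. Q0=[P4] Q1=[P1,P2,P3,P5] Q2=[]
t=18-19: P4@Q0 runs 1, rem=6, I/O yield, promote→Q0. Q0=[P4] Q1=[P1,P2,P3,P5] Q2=[]
t=19-20: P4@Q0 runs 1, rem=5, I/O yield, promote→Q0. Q0=[P4] Q1=[P1,P2,P3,P5] Q2=[]
t=20-21: P4@Q0 runs 1, rem=4, I/O yield, promote→Q0. Q0=[P4] Q1=[P1,P2,P3,P5] Q2=[]
t=21-22: P4@Q0 runs 1, rem=3, I/O yield, promote→Q0. Q0=[P4] Q1=[P1,P2,P3,P5] Q2=[]
t=22-23: P4@Q0 runs 1, rem=2, I/O yield, promote→Q0. Q0=[P4] Q1=[P1,P2,P3,P5] Q2=[]
t=23-24: P4@Q0 runs 1, rem=1, I/O yield, promote→Q0. Q0=[P4] Q1=[P1,P2,P3,P5] Q2=[]
t=24-25: P4@Q0 runs 1, rem=0, completes. Q0=[] Q1=[P1,P2,P3,P5] Q2=[]
t=25-31: P1@Q1 runs 6, rem=6, quantum used, demote→Q2. Q0=[] Q1=[P2,P3,P5] Q2=[P1]
t=31-35: P2@Q1 runs 4, rem=0, completes. Q0=[] Q1=[P3,P5] Q2=[P1]
t=35-39: P3@Q1 runs 4, rem=0, completes. Q0=[] Q1=[P5] Q2=[P1]
t=39-41: P5@Q1 runs 2, rem=0, completes. Q0=[] Q1=[] Q2=[P1]
t=41-47: P1@Q2 runs 6, rem=0, completes. Q0=[] Q1=[] Q2=[]

Answer: 1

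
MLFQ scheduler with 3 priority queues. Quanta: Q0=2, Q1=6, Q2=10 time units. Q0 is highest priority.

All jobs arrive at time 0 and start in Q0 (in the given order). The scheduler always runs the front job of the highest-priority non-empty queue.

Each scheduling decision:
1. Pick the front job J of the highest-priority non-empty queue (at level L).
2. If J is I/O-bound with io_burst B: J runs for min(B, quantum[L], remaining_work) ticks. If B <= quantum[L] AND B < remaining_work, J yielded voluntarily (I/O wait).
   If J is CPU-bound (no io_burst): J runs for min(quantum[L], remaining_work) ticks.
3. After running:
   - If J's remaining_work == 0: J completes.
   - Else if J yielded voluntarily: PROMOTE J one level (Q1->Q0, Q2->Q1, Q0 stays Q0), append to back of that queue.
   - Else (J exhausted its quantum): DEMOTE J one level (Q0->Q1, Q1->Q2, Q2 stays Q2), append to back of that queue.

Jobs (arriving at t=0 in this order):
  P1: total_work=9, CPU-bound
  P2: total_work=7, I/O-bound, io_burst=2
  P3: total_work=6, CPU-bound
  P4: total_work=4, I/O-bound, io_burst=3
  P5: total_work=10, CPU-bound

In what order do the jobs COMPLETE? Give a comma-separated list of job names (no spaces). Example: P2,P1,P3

t=0-2: P1@Q0 runs 2, rem=7, quantum used, demote→Q1. Q0=[P2,P3,P4,P5] Q1=[P1] Q2=[]
t=2-4: P2@Q0 runs 2, rem=5, I/O yield, promote→Q0. Q0=[P3,P4,P5,P2] Q1=[P1] Q2=[]
t=4-6: P3@Q0 runs 2, rem=4, quantum used, demote→Q1. Q0=[P4,P5,P2] Q1=[P1,P3] Q2=[]
t=6-8: P4@Q0 runs 2, rem=2, quantum used, demote→Q1. Q0=[P5,P2] Q1=[P1,P3,P4] Q2=[]
t=8-10: P5@Q0 runs 2, rem=8, quantum used, demote→Q1. Q0=[P2] Q1=[P1,P3,P4,P5] Q2=[]
t=10-12: P2@Q0 runs 2, rem=3, I/O yield, promote→Q0. Q0=[P2] Q1=[P1,P3,P4,P5] Q2=[]
t=12-14: P2@Q0 runs 2, rem=1, I/O yield, promote→Q0. Q0=[P2] Q1=[P1,P3,P4,P5] Q2=[]
t=14-15: P2@Q0 runs 1, rem=0, completes. Q0=[] Q1=[P1,P3,P4,P5] Q2=[]
t=15-21: P1@Q1 runs 6, rem=1, quantum used, demote→Q2. Q0=[] Q1=[P3,P4,P5] Q2=[P1]
t=21-25: P3@Q1 runs 4, rem=0, completes. Q0=[] Q1=[P4,P5] Q2=[P1]
t=25-27: P4@Q1 runs 2, rem=0, completes. Q0=[] Q1=[P5] Q2=[P1]
t=27-33: P5@Q1 runs 6, rem=2, quantum used, demote→Q2. Q0=[] Q1=[] Q2=[P1,P5]
t=33-34: P1@Q2 runs 1, rem=0, completes. Q0=[] Q1=[] Q2=[P5]
t=34-36: P5@Q2 runs 2, rem=0, completes. Q0=[] Q1=[] Q2=[]

Answer: P2,P3,P4,P1,P5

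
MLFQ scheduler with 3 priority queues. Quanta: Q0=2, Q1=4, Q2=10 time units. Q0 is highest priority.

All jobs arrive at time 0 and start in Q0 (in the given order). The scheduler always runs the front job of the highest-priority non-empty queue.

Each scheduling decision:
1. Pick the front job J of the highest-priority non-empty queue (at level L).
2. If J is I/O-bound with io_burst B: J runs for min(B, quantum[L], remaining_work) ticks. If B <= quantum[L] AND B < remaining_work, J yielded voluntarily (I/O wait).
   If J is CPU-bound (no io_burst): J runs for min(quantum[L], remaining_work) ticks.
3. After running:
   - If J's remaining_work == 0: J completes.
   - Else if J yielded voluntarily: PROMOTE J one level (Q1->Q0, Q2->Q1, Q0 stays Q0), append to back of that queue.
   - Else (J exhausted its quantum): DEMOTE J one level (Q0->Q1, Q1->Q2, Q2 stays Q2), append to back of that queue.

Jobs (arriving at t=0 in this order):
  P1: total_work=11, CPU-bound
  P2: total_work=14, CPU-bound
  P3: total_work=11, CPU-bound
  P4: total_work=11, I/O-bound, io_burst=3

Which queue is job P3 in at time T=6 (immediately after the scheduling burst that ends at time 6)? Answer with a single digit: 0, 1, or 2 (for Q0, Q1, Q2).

t=0-2: P1@Q0 runs 2, rem=9, quantum used, demote→Q1. Q0=[P2,P3,P4] Q1=[P1] Q2=[]
t=2-4: P2@Q0 runs 2, rem=12, quantum used, demote→Q1. Q0=[P3,P4] Q1=[P1,P2] Q2=[]
t=4-6: P3@Q0 runs 2, rem=9, quantum used, demote→Q1. Q0=[P4] Q1=[P1,P2,P3] Q2=[]
t=6-8: P4@Q0 runs 2, rem=9, quantum used, demote→Q1. Q0=[] Q1=[P1,P2,P3,P4] Q2=[]
t=8-12: P1@Q1 runs 4, rem=5, quantum used, demote→Q2. Q0=[] Q1=[P2,P3,P4] Q2=[P1]
t=12-16: P2@Q1 runs 4, rem=8, quantum used, demote→Q2. Q0=[] Q1=[P3,P4] Q2=[P1,P2]
t=16-20: P3@Q1 runs 4, rem=5, quantum used, demote→Q2. Q0=[] Q1=[P4] Q2=[P1,P2,P3]
t=20-23: P4@Q1 runs 3, rem=6, I/O yield, promote→Q0. Q0=[P4] Q1=[] Q2=[P1,P2,P3]
t=23-25: P4@Q0 runs 2, rem=4, quantum used, demote→Q1. Q0=[] Q1=[P4] Q2=[P1,P2,P3]
t=25-28: P4@Q1 runs 3, rem=1, I/O yield, promote→Q0. Q0=[P4] Q1=[] Q2=[P1,P2,P3]
t=28-29: P4@Q0 runs 1, rem=0, completes. Q0=[] Q1=[] Q2=[P1,P2,P3]
t=29-34: P1@Q2 runs 5, rem=0, completes. Q0=[] Q1=[] Q2=[P2,P3]
t=34-42: P2@Q2 runs 8, rem=0, completes. Q0=[] Q1=[] Q2=[P3]
t=42-47: P3@Q2 runs 5, rem=0, completes. Q0=[] Q1=[] Q2=[]

Answer: 1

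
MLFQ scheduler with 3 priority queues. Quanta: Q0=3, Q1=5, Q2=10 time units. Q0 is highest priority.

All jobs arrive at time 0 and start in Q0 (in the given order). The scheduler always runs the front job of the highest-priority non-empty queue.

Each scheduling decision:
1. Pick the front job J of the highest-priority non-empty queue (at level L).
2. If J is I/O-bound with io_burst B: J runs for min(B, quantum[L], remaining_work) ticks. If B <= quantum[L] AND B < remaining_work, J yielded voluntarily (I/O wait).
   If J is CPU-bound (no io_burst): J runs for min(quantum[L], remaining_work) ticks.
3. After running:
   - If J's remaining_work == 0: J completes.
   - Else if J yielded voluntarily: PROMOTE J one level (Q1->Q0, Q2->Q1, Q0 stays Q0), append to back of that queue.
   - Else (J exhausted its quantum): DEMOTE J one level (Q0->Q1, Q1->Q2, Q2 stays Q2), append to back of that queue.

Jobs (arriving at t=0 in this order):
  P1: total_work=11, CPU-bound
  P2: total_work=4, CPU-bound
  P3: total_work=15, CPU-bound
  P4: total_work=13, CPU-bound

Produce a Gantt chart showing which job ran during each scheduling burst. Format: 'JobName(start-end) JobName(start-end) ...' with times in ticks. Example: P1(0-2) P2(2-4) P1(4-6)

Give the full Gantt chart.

Answer: P1(0-3) P2(3-6) P3(6-9) P4(9-12) P1(12-17) P2(17-18) P3(18-23) P4(23-28) P1(28-31) P3(31-38) P4(38-43)

Derivation:
t=0-3: P1@Q0 runs 3, rem=8, quantum used, demote→Q1. Q0=[P2,P3,P4] Q1=[P1] Q2=[]
t=3-6: P2@Q0 runs 3, rem=1, quantum used, demote→Q1. Q0=[P3,P4] Q1=[P1,P2] Q2=[]
t=6-9: P3@Q0 runs 3, rem=12, quantum used, demote→Q1. Q0=[P4] Q1=[P1,P2,P3] Q2=[]
t=9-12: P4@Q0 runs 3, rem=10, quantum used, demote→Q1. Q0=[] Q1=[P1,P2,P3,P4] Q2=[]
t=12-17: P1@Q1 runs 5, rem=3, quantum used, demote→Q2. Q0=[] Q1=[P2,P3,P4] Q2=[P1]
t=17-18: P2@Q1 runs 1, rem=0, completes. Q0=[] Q1=[P3,P4] Q2=[P1]
t=18-23: P3@Q1 runs 5, rem=7, quantum used, demote→Q2. Q0=[] Q1=[P4] Q2=[P1,P3]
t=23-28: P4@Q1 runs 5, rem=5, quantum used, demote→Q2. Q0=[] Q1=[] Q2=[P1,P3,P4]
t=28-31: P1@Q2 runs 3, rem=0, completes. Q0=[] Q1=[] Q2=[P3,P4]
t=31-38: P3@Q2 runs 7, rem=0, completes. Q0=[] Q1=[] Q2=[P4]
t=38-43: P4@Q2 runs 5, rem=0, completes. Q0=[] Q1=[] Q2=[]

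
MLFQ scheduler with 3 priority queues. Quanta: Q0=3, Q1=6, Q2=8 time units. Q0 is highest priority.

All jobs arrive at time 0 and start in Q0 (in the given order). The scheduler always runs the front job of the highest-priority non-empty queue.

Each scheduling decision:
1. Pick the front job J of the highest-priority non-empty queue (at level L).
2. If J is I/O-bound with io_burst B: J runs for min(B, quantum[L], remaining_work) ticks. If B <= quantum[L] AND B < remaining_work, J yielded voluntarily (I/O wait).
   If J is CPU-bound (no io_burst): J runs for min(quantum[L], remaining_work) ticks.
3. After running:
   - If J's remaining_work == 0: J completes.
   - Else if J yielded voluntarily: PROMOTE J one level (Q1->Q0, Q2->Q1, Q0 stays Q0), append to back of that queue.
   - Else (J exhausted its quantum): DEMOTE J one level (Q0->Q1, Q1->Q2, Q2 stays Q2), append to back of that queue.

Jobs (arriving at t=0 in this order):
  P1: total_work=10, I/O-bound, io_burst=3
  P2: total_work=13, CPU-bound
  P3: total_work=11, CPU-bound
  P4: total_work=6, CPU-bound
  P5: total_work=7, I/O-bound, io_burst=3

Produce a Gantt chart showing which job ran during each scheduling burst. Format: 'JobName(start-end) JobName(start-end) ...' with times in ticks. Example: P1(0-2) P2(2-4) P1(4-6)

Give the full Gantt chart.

t=0-3: P1@Q0 runs 3, rem=7, I/O yield, promote→Q0. Q0=[P2,P3,P4,P5,P1] Q1=[] Q2=[]
t=3-6: P2@Q0 runs 3, rem=10, quantum used, demote→Q1. Q0=[P3,P4,P5,P1] Q1=[P2] Q2=[]
t=6-9: P3@Q0 runs 3, rem=8, quantum used, demote→Q1. Q0=[P4,P5,P1] Q1=[P2,P3] Q2=[]
t=9-12: P4@Q0 runs 3, rem=3, quantum used, demote→Q1. Q0=[P5,P1] Q1=[P2,P3,P4] Q2=[]
t=12-15: P5@Q0 runs 3, rem=4, I/O yield, promote→Q0. Q0=[P1,P5] Q1=[P2,P3,P4] Q2=[]
t=15-18: P1@Q0 runs 3, rem=4, I/O yield, promote→Q0. Q0=[P5,P1] Q1=[P2,P3,P4] Q2=[]
t=18-21: P5@Q0 runs 3, rem=1, I/O yield, promote→Q0. Q0=[P1,P5] Q1=[P2,P3,P4] Q2=[]
t=21-24: P1@Q0 runs 3, rem=1, I/O yield, promote→Q0. Q0=[P5,P1] Q1=[P2,P3,P4] Q2=[]
t=24-25: P5@Q0 runs 1, rem=0, completes. Q0=[P1] Q1=[P2,P3,P4] Q2=[]
t=25-26: P1@Q0 runs 1, rem=0, completes. Q0=[] Q1=[P2,P3,P4] Q2=[]
t=26-32: P2@Q1 runs 6, rem=4, quantum used, demote→Q2. Q0=[] Q1=[P3,P4] Q2=[P2]
t=32-38: P3@Q1 runs 6, rem=2, quantum used, demote→Q2. Q0=[] Q1=[P4] Q2=[P2,P3]
t=38-41: P4@Q1 runs 3, rem=0, completes. Q0=[] Q1=[] Q2=[P2,P3]
t=41-45: P2@Q2 runs 4, rem=0, completes. Q0=[] Q1=[] Q2=[P3]
t=45-47: P3@Q2 runs 2, rem=0, completes. Q0=[] Q1=[] Q2=[]

Answer: P1(0-3) P2(3-6) P3(6-9) P4(9-12) P5(12-15) P1(15-18) P5(18-21) P1(21-24) P5(24-25) P1(25-26) P2(26-32) P3(32-38) P4(38-41) P2(41-45) P3(45-47)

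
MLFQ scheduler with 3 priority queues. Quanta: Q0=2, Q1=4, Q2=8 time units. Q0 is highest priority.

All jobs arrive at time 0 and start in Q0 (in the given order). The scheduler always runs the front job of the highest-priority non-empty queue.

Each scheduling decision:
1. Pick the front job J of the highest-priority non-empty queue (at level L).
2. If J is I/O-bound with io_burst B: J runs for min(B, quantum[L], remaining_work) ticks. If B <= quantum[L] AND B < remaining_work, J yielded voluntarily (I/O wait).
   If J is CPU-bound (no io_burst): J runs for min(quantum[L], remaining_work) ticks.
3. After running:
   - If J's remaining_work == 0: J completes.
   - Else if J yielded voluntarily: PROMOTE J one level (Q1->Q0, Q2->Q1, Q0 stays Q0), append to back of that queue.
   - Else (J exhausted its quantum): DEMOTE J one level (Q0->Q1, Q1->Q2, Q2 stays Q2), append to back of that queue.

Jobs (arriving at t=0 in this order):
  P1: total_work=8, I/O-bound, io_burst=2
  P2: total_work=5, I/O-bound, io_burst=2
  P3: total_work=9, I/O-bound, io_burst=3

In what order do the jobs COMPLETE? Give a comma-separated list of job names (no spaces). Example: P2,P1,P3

Answer: P2,P1,P3

Derivation:
t=0-2: P1@Q0 runs 2, rem=6, I/O yield, promote→Q0. Q0=[P2,P3,P1] Q1=[] Q2=[]
t=2-4: P2@Q0 runs 2, rem=3, I/O yield, promote→Q0. Q0=[P3,P1,P2] Q1=[] Q2=[]
t=4-6: P3@Q0 runs 2, rem=7, quantum used, demote→Q1. Q0=[P1,P2] Q1=[P3] Q2=[]
t=6-8: P1@Q0 runs 2, rem=4, I/O yield, promote→Q0. Q0=[P2,P1] Q1=[P3] Q2=[]
t=8-10: P2@Q0 runs 2, rem=1, I/O yield, promote→Q0. Q0=[P1,P2] Q1=[P3] Q2=[]
t=10-12: P1@Q0 runs 2, rem=2, I/O yield, promote→Q0. Q0=[P2,P1] Q1=[P3] Q2=[]
t=12-13: P2@Q0 runs 1, rem=0, completes. Q0=[P1] Q1=[P3] Q2=[]
t=13-15: P1@Q0 runs 2, rem=0, completes. Q0=[] Q1=[P3] Q2=[]
t=15-18: P3@Q1 runs 3, rem=4, I/O yield, promote→Q0. Q0=[P3] Q1=[] Q2=[]
t=18-20: P3@Q0 runs 2, rem=2, quantum used, demote→Q1. Q0=[] Q1=[P3] Q2=[]
t=20-22: P3@Q1 runs 2, rem=0, completes. Q0=[] Q1=[] Q2=[]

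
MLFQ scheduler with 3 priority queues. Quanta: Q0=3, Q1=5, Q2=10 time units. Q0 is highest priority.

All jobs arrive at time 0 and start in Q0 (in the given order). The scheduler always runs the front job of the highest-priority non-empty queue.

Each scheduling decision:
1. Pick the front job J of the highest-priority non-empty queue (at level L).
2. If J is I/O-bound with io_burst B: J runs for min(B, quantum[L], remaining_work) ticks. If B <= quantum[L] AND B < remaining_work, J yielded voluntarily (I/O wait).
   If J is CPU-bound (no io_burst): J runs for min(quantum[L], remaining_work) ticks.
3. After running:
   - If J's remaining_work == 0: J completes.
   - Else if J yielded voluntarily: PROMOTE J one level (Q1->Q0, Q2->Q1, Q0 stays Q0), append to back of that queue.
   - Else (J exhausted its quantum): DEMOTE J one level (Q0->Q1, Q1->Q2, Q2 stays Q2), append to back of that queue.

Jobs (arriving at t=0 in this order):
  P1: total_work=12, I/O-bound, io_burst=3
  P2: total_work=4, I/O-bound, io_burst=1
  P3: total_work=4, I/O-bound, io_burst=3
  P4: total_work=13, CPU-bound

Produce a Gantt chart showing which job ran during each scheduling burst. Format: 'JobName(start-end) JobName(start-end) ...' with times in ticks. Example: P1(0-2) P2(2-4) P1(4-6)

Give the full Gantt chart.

t=0-3: P1@Q0 runs 3, rem=9, I/O yield, promote→Q0. Q0=[P2,P3,P4,P1] Q1=[] Q2=[]
t=3-4: P2@Q0 runs 1, rem=3, I/O yield, promote→Q0. Q0=[P3,P4,P1,P2] Q1=[] Q2=[]
t=4-7: P3@Q0 runs 3, rem=1, I/O yield, promote→Q0. Q0=[P4,P1,P2,P3] Q1=[] Q2=[]
t=7-10: P4@Q0 runs 3, rem=10, quantum used, demote→Q1. Q0=[P1,P2,P3] Q1=[P4] Q2=[]
t=10-13: P1@Q0 runs 3, rem=6, I/O yield, promote→Q0. Q0=[P2,P3,P1] Q1=[P4] Q2=[]
t=13-14: P2@Q0 runs 1, rem=2, I/O yield, promote→Q0. Q0=[P3,P1,P2] Q1=[P4] Q2=[]
t=14-15: P3@Q0 runs 1, rem=0, completes. Q0=[P1,P2] Q1=[P4] Q2=[]
t=15-18: P1@Q0 runs 3, rem=3, I/O yield, promote→Q0. Q0=[P2,P1] Q1=[P4] Q2=[]
t=18-19: P2@Q0 runs 1, rem=1, I/O yield, promote→Q0. Q0=[P1,P2] Q1=[P4] Q2=[]
t=19-22: P1@Q0 runs 3, rem=0, completes. Q0=[P2] Q1=[P4] Q2=[]
t=22-23: P2@Q0 runs 1, rem=0, completes. Q0=[] Q1=[P4] Q2=[]
t=23-28: P4@Q1 runs 5, rem=5, quantum used, demote→Q2. Q0=[] Q1=[] Q2=[P4]
t=28-33: P4@Q2 runs 5, rem=0, completes. Q0=[] Q1=[] Q2=[]

Answer: P1(0-3) P2(3-4) P3(4-7) P4(7-10) P1(10-13) P2(13-14) P3(14-15) P1(15-18) P2(18-19) P1(19-22) P2(22-23) P4(23-28) P4(28-33)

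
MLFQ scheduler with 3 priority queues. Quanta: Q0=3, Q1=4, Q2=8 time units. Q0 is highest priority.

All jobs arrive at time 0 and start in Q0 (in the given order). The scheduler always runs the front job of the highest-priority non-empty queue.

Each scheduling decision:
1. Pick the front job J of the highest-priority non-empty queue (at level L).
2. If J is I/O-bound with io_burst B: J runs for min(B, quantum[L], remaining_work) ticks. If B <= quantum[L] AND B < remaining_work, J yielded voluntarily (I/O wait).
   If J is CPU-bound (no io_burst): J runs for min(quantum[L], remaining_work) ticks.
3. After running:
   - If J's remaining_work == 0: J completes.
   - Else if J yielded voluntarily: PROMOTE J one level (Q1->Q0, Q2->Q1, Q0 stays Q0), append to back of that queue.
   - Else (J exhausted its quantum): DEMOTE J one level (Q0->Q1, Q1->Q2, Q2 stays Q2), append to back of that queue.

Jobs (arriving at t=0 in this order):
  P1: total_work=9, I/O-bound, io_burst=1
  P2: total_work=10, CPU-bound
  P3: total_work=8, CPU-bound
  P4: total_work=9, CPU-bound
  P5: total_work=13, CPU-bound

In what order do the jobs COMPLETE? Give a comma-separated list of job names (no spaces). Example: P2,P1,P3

t=0-1: P1@Q0 runs 1, rem=8, I/O yield, promote→Q0. Q0=[P2,P3,P4,P5,P1] Q1=[] Q2=[]
t=1-4: P2@Q0 runs 3, rem=7, quantum used, demote→Q1. Q0=[P3,P4,P5,P1] Q1=[P2] Q2=[]
t=4-7: P3@Q0 runs 3, rem=5, quantum used, demote→Q1. Q0=[P4,P5,P1] Q1=[P2,P3] Q2=[]
t=7-10: P4@Q0 runs 3, rem=6, quantum used, demote→Q1. Q0=[P5,P1] Q1=[P2,P3,P4] Q2=[]
t=10-13: P5@Q0 runs 3, rem=10, quantum used, demote→Q1. Q0=[P1] Q1=[P2,P3,P4,P5] Q2=[]
t=13-14: P1@Q0 runs 1, rem=7, I/O yield, promote→Q0. Q0=[P1] Q1=[P2,P3,P4,P5] Q2=[]
t=14-15: P1@Q0 runs 1, rem=6, I/O yield, promote→Q0. Q0=[P1] Q1=[P2,P3,P4,P5] Q2=[]
t=15-16: P1@Q0 runs 1, rem=5, I/O yield, promote→Q0. Q0=[P1] Q1=[P2,P3,P4,P5] Q2=[]
t=16-17: P1@Q0 runs 1, rem=4, I/O yield, promote→Q0. Q0=[P1] Q1=[P2,P3,P4,P5] Q2=[]
t=17-18: P1@Q0 runs 1, rem=3, I/O yield, promote→Q0. Q0=[P1] Q1=[P2,P3,P4,P5] Q2=[]
t=18-19: P1@Q0 runs 1, rem=2, I/O yield, promote→Q0. Q0=[P1] Q1=[P2,P3,P4,P5] Q2=[]
t=19-20: P1@Q0 runs 1, rem=1, I/O yield, promote→Q0. Q0=[P1] Q1=[P2,P3,P4,P5] Q2=[]
t=20-21: P1@Q0 runs 1, rem=0, completes. Q0=[] Q1=[P2,P3,P4,P5] Q2=[]
t=21-25: P2@Q1 runs 4, rem=3, quantum used, demote→Q2. Q0=[] Q1=[P3,P4,P5] Q2=[P2]
t=25-29: P3@Q1 runs 4, rem=1, quantum used, demote→Q2. Q0=[] Q1=[P4,P5] Q2=[P2,P3]
t=29-33: P4@Q1 runs 4, rem=2, quantum used, demote→Q2. Q0=[] Q1=[P5] Q2=[P2,P3,P4]
t=33-37: P5@Q1 runs 4, rem=6, quantum used, demote→Q2. Q0=[] Q1=[] Q2=[P2,P3,P4,P5]
t=37-40: P2@Q2 runs 3, rem=0, completes. Q0=[] Q1=[] Q2=[P3,P4,P5]
t=40-41: P3@Q2 runs 1, rem=0, completes. Q0=[] Q1=[] Q2=[P4,P5]
t=41-43: P4@Q2 runs 2, rem=0, completes. Q0=[] Q1=[] Q2=[P5]
t=43-49: P5@Q2 runs 6, rem=0, completes. Q0=[] Q1=[] Q2=[]

Answer: P1,P2,P3,P4,P5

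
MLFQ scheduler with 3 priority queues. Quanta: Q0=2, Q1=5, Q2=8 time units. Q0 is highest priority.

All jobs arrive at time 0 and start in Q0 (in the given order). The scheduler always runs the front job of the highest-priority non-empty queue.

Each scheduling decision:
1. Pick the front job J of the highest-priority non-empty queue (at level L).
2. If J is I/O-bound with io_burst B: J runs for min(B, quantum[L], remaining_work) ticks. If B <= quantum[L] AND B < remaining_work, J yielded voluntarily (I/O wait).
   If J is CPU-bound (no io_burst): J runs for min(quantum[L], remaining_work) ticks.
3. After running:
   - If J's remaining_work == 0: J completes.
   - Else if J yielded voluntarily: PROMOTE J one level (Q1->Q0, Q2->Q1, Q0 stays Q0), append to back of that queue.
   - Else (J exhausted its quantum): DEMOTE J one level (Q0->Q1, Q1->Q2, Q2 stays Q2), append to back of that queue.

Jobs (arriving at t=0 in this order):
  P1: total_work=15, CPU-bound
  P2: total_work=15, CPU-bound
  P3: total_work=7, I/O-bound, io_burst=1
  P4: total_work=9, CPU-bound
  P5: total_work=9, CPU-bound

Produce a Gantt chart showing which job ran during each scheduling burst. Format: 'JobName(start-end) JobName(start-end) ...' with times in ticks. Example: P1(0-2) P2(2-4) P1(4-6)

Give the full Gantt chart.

Answer: P1(0-2) P2(2-4) P3(4-5) P4(5-7) P5(7-9) P3(9-10) P3(10-11) P3(11-12) P3(12-13) P3(13-14) P3(14-15) P1(15-20) P2(20-25) P4(25-30) P5(30-35) P1(35-43) P2(43-51) P4(51-53) P5(53-55)

Derivation:
t=0-2: P1@Q0 runs 2, rem=13, quantum used, demote→Q1. Q0=[P2,P3,P4,P5] Q1=[P1] Q2=[]
t=2-4: P2@Q0 runs 2, rem=13, quantum used, demote→Q1. Q0=[P3,P4,P5] Q1=[P1,P2] Q2=[]
t=4-5: P3@Q0 runs 1, rem=6, I/O yield, promote→Q0. Q0=[P4,P5,P3] Q1=[P1,P2] Q2=[]
t=5-7: P4@Q0 runs 2, rem=7, quantum used, demote→Q1. Q0=[P5,P3] Q1=[P1,P2,P4] Q2=[]
t=7-9: P5@Q0 runs 2, rem=7, quantum used, demote→Q1. Q0=[P3] Q1=[P1,P2,P4,P5] Q2=[]
t=9-10: P3@Q0 runs 1, rem=5, I/O yield, promote→Q0. Q0=[P3] Q1=[P1,P2,P4,P5] Q2=[]
t=10-11: P3@Q0 runs 1, rem=4, I/O yield, promote→Q0. Q0=[P3] Q1=[P1,P2,P4,P5] Q2=[]
t=11-12: P3@Q0 runs 1, rem=3, I/O yield, promote→Q0. Q0=[P3] Q1=[P1,P2,P4,P5] Q2=[]
t=12-13: P3@Q0 runs 1, rem=2, I/O yield, promote→Q0. Q0=[P3] Q1=[P1,P2,P4,P5] Q2=[]
t=13-14: P3@Q0 runs 1, rem=1, I/O yield, promote→Q0. Q0=[P3] Q1=[P1,P2,P4,P5] Q2=[]
t=14-15: P3@Q0 runs 1, rem=0, completes. Q0=[] Q1=[P1,P2,P4,P5] Q2=[]
t=15-20: P1@Q1 runs 5, rem=8, quantum used, demote→Q2. Q0=[] Q1=[P2,P4,P5] Q2=[P1]
t=20-25: P2@Q1 runs 5, rem=8, quantum used, demote→Q2. Q0=[] Q1=[P4,P5] Q2=[P1,P2]
t=25-30: P4@Q1 runs 5, rem=2, quantum used, demote→Q2. Q0=[] Q1=[P5] Q2=[P1,P2,P4]
t=30-35: P5@Q1 runs 5, rem=2, quantum used, demote→Q2. Q0=[] Q1=[] Q2=[P1,P2,P4,P5]
t=35-43: P1@Q2 runs 8, rem=0, completes. Q0=[] Q1=[] Q2=[P2,P4,P5]
t=43-51: P2@Q2 runs 8, rem=0, completes. Q0=[] Q1=[] Q2=[P4,P5]
t=51-53: P4@Q2 runs 2, rem=0, completes. Q0=[] Q1=[] Q2=[P5]
t=53-55: P5@Q2 runs 2, rem=0, completes. Q0=[] Q1=[] Q2=[]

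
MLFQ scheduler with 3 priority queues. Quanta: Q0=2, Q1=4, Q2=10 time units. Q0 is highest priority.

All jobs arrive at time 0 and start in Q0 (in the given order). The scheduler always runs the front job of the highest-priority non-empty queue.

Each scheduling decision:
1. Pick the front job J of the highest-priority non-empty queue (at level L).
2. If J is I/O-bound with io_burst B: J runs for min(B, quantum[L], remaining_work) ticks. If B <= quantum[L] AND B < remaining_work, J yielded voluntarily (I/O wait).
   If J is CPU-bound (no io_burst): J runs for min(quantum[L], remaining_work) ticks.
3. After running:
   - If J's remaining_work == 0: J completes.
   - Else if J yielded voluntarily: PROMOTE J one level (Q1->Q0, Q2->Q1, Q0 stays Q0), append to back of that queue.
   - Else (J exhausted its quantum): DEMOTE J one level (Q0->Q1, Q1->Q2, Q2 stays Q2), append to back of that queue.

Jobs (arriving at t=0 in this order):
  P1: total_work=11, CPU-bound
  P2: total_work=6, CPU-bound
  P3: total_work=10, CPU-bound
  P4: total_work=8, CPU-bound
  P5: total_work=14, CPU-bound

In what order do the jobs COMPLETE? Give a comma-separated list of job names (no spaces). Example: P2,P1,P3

Answer: P2,P1,P3,P4,P5

Derivation:
t=0-2: P1@Q0 runs 2, rem=9, quantum used, demote→Q1. Q0=[P2,P3,P4,P5] Q1=[P1] Q2=[]
t=2-4: P2@Q0 runs 2, rem=4, quantum used, demote→Q1. Q0=[P3,P4,P5] Q1=[P1,P2] Q2=[]
t=4-6: P3@Q0 runs 2, rem=8, quantum used, demote→Q1. Q0=[P4,P5] Q1=[P1,P2,P3] Q2=[]
t=6-8: P4@Q0 runs 2, rem=6, quantum used, demote→Q1. Q0=[P5] Q1=[P1,P2,P3,P4] Q2=[]
t=8-10: P5@Q0 runs 2, rem=12, quantum used, demote→Q1. Q0=[] Q1=[P1,P2,P3,P4,P5] Q2=[]
t=10-14: P1@Q1 runs 4, rem=5, quantum used, demote→Q2. Q0=[] Q1=[P2,P3,P4,P5] Q2=[P1]
t=14-18: P2@Q1 runs 4, rem=0, completes. Q0=[] Q1=[P3,P4,P5] Q2=[P1]
t=18-22: P3@Q1 runs 4, rem=4, quantum used, demote→Q2. Q0=[] Q1=[P4,P5] Q2=[P1,P3]
t=22-26: P4@Q1 runs 4, rem=2, quantum used, demote→Q2. Q0=[] Q1=[P5] Q2=[P1,P3,P4]
t=26-30: P5@Q1 runs 4, rem=8, quantum used, demote→Q2. Q0=[] Q1=[] Q2=[P1,P3,P4,P5]
t=30-35: P1@Q2 runs 5, rem=0, completes. Q0=[] Q1=[] Q2=[P3,P4,P5]
t=35-39: P3@Q2 runs 4, rem=0, completes. Q0=[] Q1=[] Q2=[P4,P5]
t=39-41: P4@Q2 runs 2, rem=0, completes. Q0=[] Q1=[] Q2=[P5]
t=41-49: P5@Q2 runs 8, rem=0, completes. Q0=[] Q1=[] Q2=[]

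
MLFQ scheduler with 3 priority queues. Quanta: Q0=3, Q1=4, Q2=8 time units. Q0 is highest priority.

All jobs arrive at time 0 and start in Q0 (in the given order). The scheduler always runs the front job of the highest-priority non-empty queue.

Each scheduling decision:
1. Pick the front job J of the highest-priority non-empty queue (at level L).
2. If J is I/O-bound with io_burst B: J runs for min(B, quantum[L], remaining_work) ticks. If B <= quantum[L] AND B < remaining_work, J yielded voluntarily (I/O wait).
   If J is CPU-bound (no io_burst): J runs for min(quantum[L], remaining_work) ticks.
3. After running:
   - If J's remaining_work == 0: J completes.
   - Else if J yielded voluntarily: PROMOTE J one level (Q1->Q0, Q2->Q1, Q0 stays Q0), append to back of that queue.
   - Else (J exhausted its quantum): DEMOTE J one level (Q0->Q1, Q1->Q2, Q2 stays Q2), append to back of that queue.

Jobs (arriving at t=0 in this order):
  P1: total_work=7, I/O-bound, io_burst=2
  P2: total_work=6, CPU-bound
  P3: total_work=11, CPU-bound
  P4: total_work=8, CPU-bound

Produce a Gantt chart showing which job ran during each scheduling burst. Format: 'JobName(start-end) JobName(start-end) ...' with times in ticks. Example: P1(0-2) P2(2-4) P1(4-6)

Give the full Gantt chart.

Answer: P1(0-2) P2(2-5) P3(5-8) P4(8-11) P1(11-13) P1(13-15) P1(15-16) P2(16-19) P3(19-23) P4(23-27) P3(27-31) P4(31-32)

Derivation:
t=0-2: P1@Q0 runs 2, rem=5, I/O yield, promote→Q0. Q0=[P2,P3,P4,P1] Q1=[] Q2=[]
t=2-5: P2@Q0 runs 3, rem=3, quantum used, demote→Q1. Q0=[P3,P4,P1] Q1=[P2] Q2=[]
t=5-8: P3@Q0 runs 3, rem=8, quantum used, demote→Q1. Q0=[P4,P1] Q1=[P2,P3] Q2=[]
t=8-11: P4@Q0 runs 3, rem=5, quantum used, demote→Q1. Q0=[P1] Q1=[P2,P3,P4] Q2=[]
t=11-13: P1@Q0 runs 2, rem=3, I/O yield, promote→Q0. Q0=[P1] Q1=[P2,P3,P4] Q2=[]
t=13-15: P1@Q0 runs 2, rem=1, I/O yield, promote→Q0. Q0=[P1] Q1=[P2,P3,P4] Q2=[]
t=15-16: P1@Q0 runs 1, rem=0, completes. Q0=[] Q1=[P2,P3,P4] Q2=[]
t=16-19: P2@Q1 runs 3, rem=0, completes. Q0=[] Q1=[P3,P4] Q2=[]
t=19-23: P3@Q1 runs 4, rem=4, quantum used, demote→Q2. Q0=[] Q1=[P4] Q2=[P3]
t=23-27: P4@Q1 runs 4, rem=1, quantum used, demote→Q2. Q0=[] Q1=[] Q2=[P3,P4]
t=27-31: P3@Q2 runs 4, rem=0, completes. Q0=[] Q1=[] Q2=[P4]
t=31-32: P4@Q2 runs 1, rem=0, completes. Q0=[] Q1=[] Q2=[]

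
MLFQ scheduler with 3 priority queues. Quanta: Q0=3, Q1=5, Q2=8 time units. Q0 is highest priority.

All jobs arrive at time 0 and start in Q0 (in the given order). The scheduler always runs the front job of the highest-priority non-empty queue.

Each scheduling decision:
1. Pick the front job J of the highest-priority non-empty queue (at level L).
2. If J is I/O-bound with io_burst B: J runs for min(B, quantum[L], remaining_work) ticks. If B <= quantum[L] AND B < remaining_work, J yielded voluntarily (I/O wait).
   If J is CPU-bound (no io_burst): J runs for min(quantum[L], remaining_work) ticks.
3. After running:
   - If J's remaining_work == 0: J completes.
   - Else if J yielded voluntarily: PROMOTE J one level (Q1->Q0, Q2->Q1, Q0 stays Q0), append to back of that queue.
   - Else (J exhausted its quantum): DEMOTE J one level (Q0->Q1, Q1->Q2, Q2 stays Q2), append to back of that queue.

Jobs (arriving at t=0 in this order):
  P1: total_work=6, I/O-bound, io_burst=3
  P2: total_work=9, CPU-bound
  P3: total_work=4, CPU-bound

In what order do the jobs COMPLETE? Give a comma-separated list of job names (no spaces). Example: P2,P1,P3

t=0-3: P1@Q0 runs 3, rem=3, I/O yield, promote→Q0. Q0=[P2,P3,P1] Q1=[] Q2=[]
t=3-6: P2@Q0 runs 3, rem=6, quantum used, demote→Q1. Q0=[P3,P1] Q1=[P2] Q2=[]
t=6-9: P3@Q0 runs 3, rem=1, quantum used, demote→Q1. Q0=[P1] Q1=[P2,P3] Q2=[]
t=9-12: P1@Q0 runs 3, rem=0, completes. Q0=[] Q1=[P2,P3] Q2=[]
t=12-17: P2@Q1 runs 5, rem=1, quantum used, demote→Q2. Q0=[] Q1=[P3] Q2=[P2]
t=17-18: P3@Q1 runs 1, rem=0, completes. Q0=[] Q1=[] Q2=[P2]
t=18-19: P2@Q2 runs 1, rem=0, completes. Q0=[] Q1=[] Q2=[]

Answer: P1,P3,P2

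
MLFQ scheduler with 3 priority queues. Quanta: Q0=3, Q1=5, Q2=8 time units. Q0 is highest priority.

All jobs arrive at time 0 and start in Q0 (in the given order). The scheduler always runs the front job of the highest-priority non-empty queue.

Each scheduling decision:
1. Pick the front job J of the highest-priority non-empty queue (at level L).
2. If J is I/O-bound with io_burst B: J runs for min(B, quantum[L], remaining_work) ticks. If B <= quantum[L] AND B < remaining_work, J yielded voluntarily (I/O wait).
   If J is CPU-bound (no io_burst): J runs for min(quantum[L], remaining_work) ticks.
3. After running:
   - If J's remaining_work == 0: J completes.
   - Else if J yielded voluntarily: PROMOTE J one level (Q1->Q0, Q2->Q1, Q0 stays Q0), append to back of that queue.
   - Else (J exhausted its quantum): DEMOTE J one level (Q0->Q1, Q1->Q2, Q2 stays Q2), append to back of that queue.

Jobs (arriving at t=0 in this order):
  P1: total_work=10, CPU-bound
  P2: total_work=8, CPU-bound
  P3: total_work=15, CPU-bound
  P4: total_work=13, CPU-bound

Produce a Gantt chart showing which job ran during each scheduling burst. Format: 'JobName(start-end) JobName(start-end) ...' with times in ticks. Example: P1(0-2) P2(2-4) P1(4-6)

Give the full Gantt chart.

Answer: P1(0-3) P2(3-6) P3(6-9) P4(9-12) P1(12-17) P2(17-22) P3(22-27) P4(27-32) P1(32-34) P3(34-41) P4(41-46)

Derivation:
t=0-3: P1@Q0 runs 3, rem=7, quantum used, demote→Q1. Q0=[P2,P3,P4] Q1=[P1] Q2=[]
t=3-6: P2@Q0 runs 3, rem=5, quantum used, demote→Q1. Q0=[P3,P4] Q1=[P1,P2] Q2=[]
t=6-9: P3@Q0 runs 3, rem=12, quantum used, demote→Q1. Q0=[P4] Q1=[P1,P2,P3] Q2=[]
t=9-12: P4@Q0 runs 3, rem=10, quantum used, demote→Q1. Q0=[] Q1=[P1,P2,P3,P4] Q2=[]
t=12-17: P1@Q1 runs 5, rem=2, quantum used, demote→Q2. Q0=[] Q1=[P2,P3,P4] Q2=[P1]
t=17-22: P2@Q1 runs 5, rem=0, completes. Q0=[] Q1=[P3,P4] Q2=[P1]
t=22-27: P3@Q1 runs 5, rem=7, quantum used, demote→Q2. Q0=[] Q1=[P4] Q2=[P1,P3]
t=27-32: P4@Q1 runs 5, rem=5, quantum used, demote→Q2. Q0=[] Q1=[] Q2=[P1,P3,P4]
t=32-34: P1@Q2 runs 2, rem=0, completes. Q0=[] Q1=[] Q2=[P3,P4]
t=34-41: P3@Q2 runs 7, rem=0, completes. Q0=[] Q1=[] Q2=[P4]
t=41-46: P4@Q2 runs 5, rem=0, completes. Q0=[] Q1=[] Q2=[]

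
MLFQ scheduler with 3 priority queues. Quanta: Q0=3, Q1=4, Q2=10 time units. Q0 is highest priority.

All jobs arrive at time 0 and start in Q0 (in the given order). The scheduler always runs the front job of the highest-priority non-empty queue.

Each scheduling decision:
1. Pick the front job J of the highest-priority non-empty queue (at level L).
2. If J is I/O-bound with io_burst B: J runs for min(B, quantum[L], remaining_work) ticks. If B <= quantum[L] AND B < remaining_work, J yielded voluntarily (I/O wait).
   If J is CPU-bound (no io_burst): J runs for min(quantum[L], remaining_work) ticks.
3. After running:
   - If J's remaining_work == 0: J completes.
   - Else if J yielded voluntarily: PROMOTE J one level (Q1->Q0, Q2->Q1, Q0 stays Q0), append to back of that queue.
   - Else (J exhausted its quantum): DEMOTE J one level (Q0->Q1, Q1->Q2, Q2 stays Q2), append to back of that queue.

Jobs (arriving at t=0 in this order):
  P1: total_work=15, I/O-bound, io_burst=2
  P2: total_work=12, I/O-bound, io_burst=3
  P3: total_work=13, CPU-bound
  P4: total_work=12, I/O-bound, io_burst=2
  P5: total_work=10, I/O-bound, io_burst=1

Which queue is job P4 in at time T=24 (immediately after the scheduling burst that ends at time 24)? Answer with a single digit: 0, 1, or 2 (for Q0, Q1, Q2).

Answer: 0

Derivation:
t=0-2: P1@Q0 runs 2, rem=13, I/O yield, promote→Q0. Q0=[P2,P3,P4,P5,P1] Q1=[] Q2=[]
t=2-5: P2@Q0 runs 3, rem=9, I/O yield, promote→Q0. Q0=[P3,P4,P5,P1,P2] Q1=[] Q2=[]
t=5-8: P3@Q0 runs 3, rem=10, quantum used, demote→Q1. Q0=[P4,P5,P1,P2] Q1=[P3] Q2=[]
t=8-10: P4@Q0 runs 2, rem=10, I/O yield, promote→Q0. Q0=[P5,P1,P2,P4] Q1=[P3] Q2=[]
t=10-11: P5@Q0 runs 1, rem=9, I/O yield, promote→Q0. Q0=[P1,P2,P4,P5] Q1=[P3] Q2=[]
t=11-13: P1@Q0 runs 2, rem=11, I/O yield, promote→Q0. Q0=[P2,P4,P5,P1] Q1=[P3] Q2=[]
t=13-16: P2@Q0 runs 3, rem=6, I/O yield, promote→Q0. Q0=[P4,P5,P1,P2] Q1=[P3] Q2=[]
t=16-18: P4@Q0 runs 2, rem=8, I/O yield, promote→Q0. Q0=[P5,P1,P2,P4] Q1=[P3] Q2=[]
t=18-19: P5@Q0 runs 1, rem=8, I/O yield, promote→Q0. Q0=[P1,P2,P4,P5] Q1=[P3] Q2=[]
t=19-21: P1@Q0 runs 2, rem=9, I/O yield, promote→Q0. Q0=[P2,P4,P5,P1] Q1=[P3] Q2=[]
t=21-24: P2@Q0 runs 3, rem=3, I/O yield, promote→Q0. Q0=[P4,P5,P1,P2] Q1=[P3] Q2=[]
t=24-26: P4@Q0 runs 2, rem=6, I/O yield, promote→Q0. Q0=[P5,P1,P2,P4] Q1=[P3] Q2=[]
t=26-27: P5@Q0 runs 1, rem=7, I/O yield, promote→Q0. Q0=[P1,P2,P4,P5] Q1=[P3] Q2=[]
t=27-29: P1@Q0 runs 2, rem=7, I/O yield, promote→Q0. Q0=[P2,P4,P5,P1] Q1=[P3] Q2=[]
t=29-32: P2@Q0 runs 3, rem=0, completes. Q0=[P4,P5,P1] Q1=[P3] Q2=[]
t=32-34: P4@Q0 runs 2, rem=4, I/O yield, promote→Q0. Q0=[P5,P1,P4] Q1=[P3] Q2=[]
t=34-35: P5@Q0 runs 1, rem=6, I/O yield, promote→Q0. Q0=[P1,P4,P5] Q1=[P3] Q2=[]
t=35-37: P1@Q0 runs 2, rem=5, I/O yield, promote→Q0. Q0=[P4,P5,P1] Q1=[P3] Q2=[]
t=37-39: P4@Q0 runs 2, rem=2, I/O yield, promote→Q0. Q0=[P5,P1,P4] Q1=[P3] Q2=[]
t=39-40: P5@Q0 runs 1, rem=5, I/O yield, promote→Q0. Q0=[P1,P4,P5] Q1=[P3] Q2=[]
t=40-42: P1@Q0 runs 2, rem=3, I/O yield, promote→Q0. Q0=[P4,P5,P1] Q1=[P3] Q2=[]
t=42-44: P4@Q0 runs 2, rem=0, completes. Q0=[P5,P1] Q1=[P3] Q2=[]
t=44-45: P5@Q0 runs 1, rem=4, I/O yield, promote→Q0. Q0=[P1,P5] Q1=[P3] Q2=[]
t=45-47: P1@Q0 runs 2, rem=1, I/O yield, promote→Q0. Q0=[P5,P1] Q1=[P3] Q2=[]
t=47-48: P5@Q0 runs 1, rem=3, I/O yield, promote→Q0. Q0=[P1,P5] Q1=[P3] Q2=[]
t=48-49: P1@Q0 runs 1, rem=0, completes. Q0=[P5] Q1=[P3] Q2=[]
t=49-50: P5@Q0 runs 1, rem=2, I/O yield, promote→Q0. Q0=[P5] Q1=[P3] Q2=[]
t=50-51: P5@Q0 runs 1, rem=1, I/O yield, promote→Q0. Q0=[P5] Q1=[P3] Q2=[]
t=51-52: P5@Q0 runs 1, rem=0, completes. Q0=[] Q1=[P3] Q2=[]
t=52-56: P3@Q1 runs 4, rem=6, quantum used, demote→Q2. Q0=[] Q1=[] Q2=[P3]
t=56-62: P3@Q2 runs 6, rem=0, completes. Q0=[] Q1=[] Q2=[]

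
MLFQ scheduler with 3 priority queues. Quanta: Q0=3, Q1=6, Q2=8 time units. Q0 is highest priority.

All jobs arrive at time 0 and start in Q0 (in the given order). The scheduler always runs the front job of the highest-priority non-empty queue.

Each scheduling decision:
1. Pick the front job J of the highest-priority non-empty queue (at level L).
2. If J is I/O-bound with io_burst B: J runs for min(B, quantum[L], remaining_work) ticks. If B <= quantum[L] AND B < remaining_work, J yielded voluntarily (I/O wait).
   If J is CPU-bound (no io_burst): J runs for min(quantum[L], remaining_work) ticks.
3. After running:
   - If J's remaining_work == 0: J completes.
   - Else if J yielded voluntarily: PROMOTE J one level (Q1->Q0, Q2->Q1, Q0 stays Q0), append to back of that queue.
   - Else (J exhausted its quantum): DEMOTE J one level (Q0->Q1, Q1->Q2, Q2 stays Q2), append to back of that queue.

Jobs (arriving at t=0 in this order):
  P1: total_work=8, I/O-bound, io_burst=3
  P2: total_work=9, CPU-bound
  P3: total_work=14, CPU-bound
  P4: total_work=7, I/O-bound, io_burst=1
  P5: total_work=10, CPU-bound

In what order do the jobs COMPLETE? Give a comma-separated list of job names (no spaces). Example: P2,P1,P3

t=0-3: P1@Q0 runs 3, rem=5, I/O yield, promote→Q0. Q0=[P2,P3,P4,P5,P1] Q1=[] Q2=[]
t=3-6: P2@Q0 runs 3, rem=6, quantum used, demote→Q1. Q0=[P3,P4,P5,P1] Q1=[P2] Q2=[]
t=6-9: P3@Q0 runs 3, rem=11, quantum used, demote→Q1. Q0=[P4,P5,P1] Q1=[P2,P3] Q2=[]
t=9-10: P4@Q0 runs 1, rem=6, I/O yield, promote→Q0. Q0=[P5,P1,P4] Q1=[P2,P3] Q2=[]
t=10-13: P5@Q0 runs 3, rem=7, quantum used, demote→Q1. Q0=[P1,P4] Q1=[P2,P3,P5] Q2=[]
t=13-16: P1@Q0 runs 3, rem=2, I/O yield, promote→Q0. Q0=[P4,P1] Q1=[P2,P3,P5] Q2=[]
t=16-17: P4@Q0 runs 1, rem=5, I/O yield, promote→Q0. Q0=[P1,P4] Q1=[P2,P3,P5] Q2=[]
t=17-19: P1@Q0 runs 2, rem=0, completes. Q0=[P4] Q1=[P2,P3,P5] Q2=[]
t=19-20: P4@Q0 runs 1, rem=4, I/O yield, promote→Q0. Q0=[P4] Q1=[P2,P3,P5] Q2=[]
t=20-21: P4@Q0 runs 1, rem=3, I/O yield, promote→Q0. Q0=[P4] Q1=[P2,P3,P5] Q2=[]
t=21-22: P4@Q0 runs 1, rem=2, I/O yield, promote→Q0. Q0=[P4] Q1=[P2,P3,P5] Q2=[]
t=22-23: P4@Q0 runs 1, rem=1, I/O yield, promote→Q0. Q0=[P4] Q1=[P2,P3,P5] Q2=[]
t=23-24: P4@Q0 runs 1, rem=0, completes. Q0=[] Q1=[P2,P3,P5] Q2=[]
t=24-30: P2@Q1 runs 6, rem=0, completes. Q0=[] Q1=[P3,P5] Q2=[]
t=30-36: P3@Q1 runs 6, rem=5, quantum used, demote→Q2. Q0=[] Q1=[P5] Q2=[P3]
t=36-42: P5@Q1 runs 6, rem=1, quantum used, demote→Q2. Q0=[] Q1=[] Q2=[P3,P5]
t=42-47: P3@Q2 runs 5, rem=0, completes. Q0=[] Q1=[] Q2=[P5]
t=47-48: P5@Q2 runs 1, rem=0, completes. Q0=[] Q1=[] Q2=[]

Answer: P1,P4,P2,P3,P5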